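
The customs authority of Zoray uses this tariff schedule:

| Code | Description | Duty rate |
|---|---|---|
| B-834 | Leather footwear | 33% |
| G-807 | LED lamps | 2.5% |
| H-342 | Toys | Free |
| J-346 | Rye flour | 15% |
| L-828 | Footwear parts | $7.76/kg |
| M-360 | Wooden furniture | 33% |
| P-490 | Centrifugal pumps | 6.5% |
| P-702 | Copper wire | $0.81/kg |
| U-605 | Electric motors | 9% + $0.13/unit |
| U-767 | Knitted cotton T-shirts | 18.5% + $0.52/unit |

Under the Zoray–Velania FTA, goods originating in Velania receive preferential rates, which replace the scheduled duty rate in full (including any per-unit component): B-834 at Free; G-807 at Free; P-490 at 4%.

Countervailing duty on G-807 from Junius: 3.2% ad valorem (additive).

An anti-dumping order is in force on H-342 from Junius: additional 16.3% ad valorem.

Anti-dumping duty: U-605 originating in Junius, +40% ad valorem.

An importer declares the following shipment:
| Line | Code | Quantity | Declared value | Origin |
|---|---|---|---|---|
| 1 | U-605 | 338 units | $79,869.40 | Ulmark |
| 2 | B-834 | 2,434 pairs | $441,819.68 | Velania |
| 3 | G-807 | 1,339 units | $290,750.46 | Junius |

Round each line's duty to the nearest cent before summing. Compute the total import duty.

$23,804.97

Line 1 (U-605, Ulmark, 338 units, $79,869.40):
Base rate for U-605 is 9% + $0.13/unit.
The additional-duty order on U-605 targets Junius, not Ulmark; it does not apply.
Duty = $79,869.40 × 9% + 338 × $0.13 = $7,232.19.
Line 2 (B-834, Velania, 2,434 pairs, $441,819.68):
Base rate for B-834 is 33%.
Origin Velania qualifies under the Zoray–Velania agreement and B-834 is covered: preferential rate Free applies instead.
Duty = $441,819.68 × 0% = $0.00.
Line 3 (G-807, Junius, 1,339 units, $290,750.46):
Base rate for G-807 is 2.5%.
G-807 has an FTA preferential rate, but origin Junius is not Velania; base rate stands.
Additional duty on G-807 from Junius: +3.2%. Applied ad valorem rate: 2.5% + 3.2% = 5.7%.
Duty = $290,750.46 × 5.7% = $16,572.78.
Total = $7,232.19 + $0.00 + $16,572.78 = $23,804.97.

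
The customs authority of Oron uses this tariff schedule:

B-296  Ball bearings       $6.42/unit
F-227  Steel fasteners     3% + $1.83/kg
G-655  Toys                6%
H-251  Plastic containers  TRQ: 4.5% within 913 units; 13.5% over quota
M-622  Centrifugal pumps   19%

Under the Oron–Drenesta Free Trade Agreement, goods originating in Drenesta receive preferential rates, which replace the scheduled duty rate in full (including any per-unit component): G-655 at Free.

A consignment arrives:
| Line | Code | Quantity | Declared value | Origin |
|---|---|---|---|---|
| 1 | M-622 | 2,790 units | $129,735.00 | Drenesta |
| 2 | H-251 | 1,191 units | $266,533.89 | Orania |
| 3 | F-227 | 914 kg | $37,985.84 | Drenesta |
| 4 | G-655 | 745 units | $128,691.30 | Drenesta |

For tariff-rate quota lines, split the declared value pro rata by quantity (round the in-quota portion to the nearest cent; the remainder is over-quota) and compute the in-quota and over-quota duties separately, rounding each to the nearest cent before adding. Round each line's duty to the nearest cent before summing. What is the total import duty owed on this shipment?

Line 1 (M-622, Drenesta, 2,790 units, $129,735.00):
Base rate for M-622 is 19%.
Origin Drenesta is the FTA partner but M-622 is not on the preference list; base rate stands.
Duty = $129,735.00 × 19% = $24,649.65.
Line 2 (H-251, Orania, 1,191 units, $266,533.89):
Code H-251 is under a tariff-rate quota (threshold 913 units). In-quota: 913 units at 4.5%; over-quota: 278 units at 13.5%.
Pro-rata value split: in-quota = $266,533.89 × 913/1,191 = $204,320.27; over-quota = $266,533.89 − $204,320.27 = $62,213.62.
In-quota duty = $204,320.27 × 4.5% = $9,194.41. Over-quota duty = $62,213.62 × 13.5% = $8,398.84.
Line duty = $9,194.41 + $8,398.84 = $17,593.25.
Line 3 (F-227, Drenesta, 914 kg, $37,985.84):
Base rate for F-227 is 3% + $1.83/kg.
Origin Drenesta is the FTA partner but F-227 is not on the preference list; base rate stands.
Duty = $37,985.84 × 3% + 914 × $1.83 = $2,812.20.
Line 4 (G-655, Drenesta, 745 units, $128,691.30):
Base rate for G-655 is 6%.
Origin Drenesta qualifies under the Oron–Drenesta agreement and G-655 is covered: preferential rate Free applies instead.
Duty = $128,691.30 × 0% = $0.00.
Total = $24,649.65 + $17,593.25 + $2,812.20 + $0.00 = $45,055.10.

$45,055.10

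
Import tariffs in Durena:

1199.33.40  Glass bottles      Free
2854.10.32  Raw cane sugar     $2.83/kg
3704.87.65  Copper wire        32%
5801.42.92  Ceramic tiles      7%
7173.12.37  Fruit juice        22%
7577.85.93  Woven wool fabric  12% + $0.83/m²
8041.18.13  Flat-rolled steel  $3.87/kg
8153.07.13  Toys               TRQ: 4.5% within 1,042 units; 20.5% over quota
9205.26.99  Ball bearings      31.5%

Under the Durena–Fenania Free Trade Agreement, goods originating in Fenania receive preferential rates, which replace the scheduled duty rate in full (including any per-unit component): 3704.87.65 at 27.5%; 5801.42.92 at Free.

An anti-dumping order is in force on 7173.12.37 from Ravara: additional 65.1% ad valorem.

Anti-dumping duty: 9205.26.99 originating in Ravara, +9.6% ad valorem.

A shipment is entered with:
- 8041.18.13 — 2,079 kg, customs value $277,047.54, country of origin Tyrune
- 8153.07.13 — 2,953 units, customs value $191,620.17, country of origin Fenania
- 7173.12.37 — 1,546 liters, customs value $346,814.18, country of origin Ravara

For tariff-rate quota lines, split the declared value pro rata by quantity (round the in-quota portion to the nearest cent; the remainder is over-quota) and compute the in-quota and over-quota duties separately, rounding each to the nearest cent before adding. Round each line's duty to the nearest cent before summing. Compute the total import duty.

$338,584.55

Line 1 (8041.18.13, Tyrune, 2,079 kg, $277,047.54):
Base rate for 8041.18.13 is $3.87/kg.
Duty = 2,079 × $3.87 = $8,045.73.
Line 2 (8153.07.13, Fenania, 2,953 units, $191,620.17):
Code 8153.07.13 is under a tariff-rate quota (threshold 1,042 units). In-quota: 1,042 units at 4.5%; over-quota: 1,911 units at 20.5%.
Pro-rata value split: in-quota = $191,620.17 × 1,042/2,953 = $67,615.38; over-quota = $191,620.17 − $67,615.38 = $124,004.79.
In-quota duty = $67,615.38 × 4.5% = $3,042.69. Over-quota duty = $124,004.79 × 20.5% = $25,420.98.
Line duty = $3,042.69 + $25,420.98 = $28,463.67.
Line 3 (7173.12.37, Ravara, 1,546 liters, $346,814.18):
Base rate for 7173.12.37 is 22%.
Additional duty on 7173.12.37 from Ravara: +65.1%. Applied ad valorem rate: 22% + 65.1% = 87.1%.
Duty = $346,814.18 × 87.1% = $302,075.15.
Total = $8,045.73 + $28,463.67 + $302,075.15 = $338,584.55.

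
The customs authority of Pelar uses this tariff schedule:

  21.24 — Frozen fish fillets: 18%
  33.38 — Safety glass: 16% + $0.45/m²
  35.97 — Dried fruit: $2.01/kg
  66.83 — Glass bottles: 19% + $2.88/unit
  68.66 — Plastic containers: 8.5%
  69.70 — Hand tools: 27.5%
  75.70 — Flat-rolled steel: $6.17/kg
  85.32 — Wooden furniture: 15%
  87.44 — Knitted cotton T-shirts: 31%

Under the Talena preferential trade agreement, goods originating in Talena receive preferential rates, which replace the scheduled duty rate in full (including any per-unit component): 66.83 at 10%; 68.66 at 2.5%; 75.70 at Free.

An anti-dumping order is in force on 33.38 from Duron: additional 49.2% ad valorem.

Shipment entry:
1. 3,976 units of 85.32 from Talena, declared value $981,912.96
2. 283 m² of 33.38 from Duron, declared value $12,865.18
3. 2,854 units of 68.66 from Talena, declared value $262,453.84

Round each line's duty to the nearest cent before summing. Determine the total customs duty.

Line 1 (85.32, Talena, 3,976 units, $981,912.96):
Base rate for 85.32 is 15%.
Origin Talena is the FTA partner but 85.32 is not on the preference list; base rate stands.
Duty = $981,912.96 × 15% = $147,286.94.
Line 2 (33.38, Duron, 283 m², $12,865.18):
Base rate for 33.38 is 16% + $0.45/m².
Additional duty on 33.38 from Duron: +49.2%. Applied ad valorem rate: 16% + 49.2% = 65.2%.
Duty = $12,865.18 × 65.2% + 283 × $0.45 = $8,515.45.
Line 3 (68.66, Talena, 2,854 units, $262,453.84):
Base rate for 68.66 is 8.5%.
Origin Talena qualifies under the Pelar–Talena agreement and 68.66 is covered: preferential rate 2.5% applies instead.
Duty = $262,453.84 × 2.5% = $6,561.35.
Total = $147,286.94 + $8,515.45 + $6,561.35 = $162,363.74.

$162,363.74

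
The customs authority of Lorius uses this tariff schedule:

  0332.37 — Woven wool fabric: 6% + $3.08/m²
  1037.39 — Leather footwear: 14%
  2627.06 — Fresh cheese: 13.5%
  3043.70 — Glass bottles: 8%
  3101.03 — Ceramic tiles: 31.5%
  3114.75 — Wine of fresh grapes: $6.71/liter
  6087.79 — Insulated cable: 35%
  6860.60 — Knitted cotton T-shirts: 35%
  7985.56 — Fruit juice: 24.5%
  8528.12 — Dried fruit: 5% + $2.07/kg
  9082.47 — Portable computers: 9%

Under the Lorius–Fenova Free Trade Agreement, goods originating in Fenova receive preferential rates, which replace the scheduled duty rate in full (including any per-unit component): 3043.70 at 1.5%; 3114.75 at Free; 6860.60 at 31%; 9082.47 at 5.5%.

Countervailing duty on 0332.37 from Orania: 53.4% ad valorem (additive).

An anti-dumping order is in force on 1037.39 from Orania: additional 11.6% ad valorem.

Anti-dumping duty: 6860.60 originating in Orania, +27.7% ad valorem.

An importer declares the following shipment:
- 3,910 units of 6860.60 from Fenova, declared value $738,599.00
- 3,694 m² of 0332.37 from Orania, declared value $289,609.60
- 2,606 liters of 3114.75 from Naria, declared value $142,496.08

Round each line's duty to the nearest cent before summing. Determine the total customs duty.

Line 1 (6860.60, Fenova, 3,910 units, $738,599.00):
Base rate for 6860.60 is 35%.
Origin Fenova qualifies under the Lorius–Fenova agreement and 6860.60 is covered: preferential rate 31% applies instead.
The additional-duty order on 6860.60 targets Orania, not Fenova; it does not apply.
Duty = $738,599.00 × 31% = $228,965.69.
Line 2 (0332.37, Orania, 3,694 m², $289,609.60):
Base rate for 0332.37 is 6% + $3.08/m².
Additional duty on 0332.37 from Orania: +53.4%. Applied ad valorem rate: 6% + 53.4% = 59.4%.
Duty = $289,609.60 × 59.4% + 3,694 × $3.08 = $183,405.62.
Line 3 (3114.75, Naria, 2,606 liters, $142,496.08):
Base rate for 3114.75 is $6.71/liter.
3114.75 has an FTA preferential rate, but origin Naria is not Fenova; base rate stands.
Duty = 2,606 × $6.71 = $17,486.26.
Total = $228,965.69 + $183,405.62 + $17,486.26 = $429,857.57.

$429,857.57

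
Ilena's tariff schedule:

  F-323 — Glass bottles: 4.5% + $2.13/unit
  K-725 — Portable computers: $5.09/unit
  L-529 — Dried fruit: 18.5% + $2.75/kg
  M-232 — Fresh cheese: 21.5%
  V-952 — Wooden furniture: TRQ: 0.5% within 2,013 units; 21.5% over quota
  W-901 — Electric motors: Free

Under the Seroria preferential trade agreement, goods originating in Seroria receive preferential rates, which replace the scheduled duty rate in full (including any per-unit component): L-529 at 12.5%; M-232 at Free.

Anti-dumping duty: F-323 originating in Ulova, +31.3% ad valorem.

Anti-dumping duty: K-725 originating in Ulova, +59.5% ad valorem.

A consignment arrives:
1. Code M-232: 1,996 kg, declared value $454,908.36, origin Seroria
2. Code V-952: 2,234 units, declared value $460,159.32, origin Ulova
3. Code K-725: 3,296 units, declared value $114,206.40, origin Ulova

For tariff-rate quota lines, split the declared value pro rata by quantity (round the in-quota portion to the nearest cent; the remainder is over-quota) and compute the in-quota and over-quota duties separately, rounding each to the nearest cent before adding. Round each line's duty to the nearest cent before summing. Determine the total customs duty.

$96,589.78

Line 1 (M-232, Seroria, 1,996 kg, $454,908.36):
Base rate for M-232 is 21.5%.
Origin Seroria qualifies under the Ilena–Seroria agreement and M-232 is covered: preferential rate Free applies instead.
Duty = $454,908.36 × 0% = $0.00.
Line 2 (V-952, Ulova, 2,234 units, $460,159.32):
Code V-952 is under a tariff-rate quota (threshold 2,013 units). In-quota: 2,013 units at 0.5%; over-quota: 221 units at 21.5%.
Pro-rata value split: in-quota = $460,159.32 × 2,013/2,234 = $414,637.74; over-quota = $460,159.32 − $414,637.74 = $45,521.58.
In-quota duty = $414,637.74 × 0.5% = $2,073.19. Over-quota duty = $45,521.58 × 21.5% = $9,787.14.
Line duty = $2,073.19 + $9,787.14 = $11,860.33.
Line 3 (K-725, Ulova, 3,296 units, $114,206.40):
Base rate for K-725 is $5.09/unit.
Additional duty on K-725 from Ulova: +59.5% ad valorem. Applied ad valorem rate = 59.5%.
Duty = $114,206.40 × 59.5% + 3,296 × $5.09 = $84,729.45.
Total = $0.00 + $11,860.33 + $84,729.45 = $96,589.78.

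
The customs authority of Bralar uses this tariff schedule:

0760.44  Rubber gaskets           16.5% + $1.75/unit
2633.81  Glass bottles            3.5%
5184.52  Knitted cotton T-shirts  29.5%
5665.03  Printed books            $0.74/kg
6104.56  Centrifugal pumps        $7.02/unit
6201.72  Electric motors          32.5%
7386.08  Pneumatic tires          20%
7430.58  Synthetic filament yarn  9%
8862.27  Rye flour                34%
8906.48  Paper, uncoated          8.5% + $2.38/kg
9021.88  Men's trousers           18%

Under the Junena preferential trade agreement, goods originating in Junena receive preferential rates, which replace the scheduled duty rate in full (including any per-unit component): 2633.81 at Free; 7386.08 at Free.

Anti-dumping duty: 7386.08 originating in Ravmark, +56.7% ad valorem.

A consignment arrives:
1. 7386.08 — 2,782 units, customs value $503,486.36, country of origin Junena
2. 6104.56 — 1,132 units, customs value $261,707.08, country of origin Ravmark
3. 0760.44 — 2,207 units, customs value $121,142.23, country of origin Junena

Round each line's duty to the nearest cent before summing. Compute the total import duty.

Line 1 (7386.08, Junena, 2,782 units, $503,486.36):
Base rate for 7386.08 is 20%.
Origin Junena qualifies under the Bralar–Junena agreement and 7386.08 is covered: preferential rate Free applies instead.
The additional-duty order on 7386.08 targets Ravmark, not Junena; it does not apply.
Duty = $503,486.36 × 0% = $0.00.
Line 2 (6104.56, Ravmark, 1,132 units, $261,707.08):
Base rate for 6104.56 is $7.02/unit.
Duty = 1,132 × $7.02 = $7,946.64.
Line 3 (0760.44, Junena, 2,207 units, $121,142.23):
Base rate for 0760.44 is 16.5% + $1.75/unit.
Origin Junena is the FTA partner but 0760.44 is not on the preference list; base rate stands.
Duty = $121,142.23 × 16.5% + 2,207 × $1.75 = $23,850.72.
Total = $0.00 + $7,946.64 + $23,850.72 = $31,797.36.

$31,797.36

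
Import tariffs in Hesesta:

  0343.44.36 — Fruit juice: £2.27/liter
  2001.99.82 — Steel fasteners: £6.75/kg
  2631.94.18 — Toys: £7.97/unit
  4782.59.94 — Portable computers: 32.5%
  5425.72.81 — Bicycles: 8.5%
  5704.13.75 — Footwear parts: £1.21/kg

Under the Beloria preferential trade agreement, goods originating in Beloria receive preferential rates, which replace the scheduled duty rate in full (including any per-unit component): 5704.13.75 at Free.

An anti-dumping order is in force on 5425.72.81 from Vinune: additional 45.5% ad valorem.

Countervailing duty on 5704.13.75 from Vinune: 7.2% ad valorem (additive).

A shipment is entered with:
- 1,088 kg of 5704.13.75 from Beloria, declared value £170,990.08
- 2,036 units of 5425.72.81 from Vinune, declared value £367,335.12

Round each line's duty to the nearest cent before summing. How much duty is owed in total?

Line 1 (5704.13.75, Beloria, 1,088 kg, £170,990.08):
Base rate for 5704.13.75 is £1.21/kg.
Origin Beloria qualifies under the Hesesta–Beloria agreement and 5704.13.75 is covered: preferential rate Free applies instead.
The additional-duty order on 5704.13.75 targets Vinune, not Beloria; it does not apply.
Duty = £170,990.08 × 0% = £0.00.
Line 2 (5425.72.81, Vinune, 2,036 units, £367,335.12):
Base rate for 5425.72.81 is 8.5%.
Additional duty on 5425.72.81 from Vinune: +45.5%. Applied ad valorem rate: 8.5% + 45.5% = 54%.
Duty = £367,335.12 × 54% = £198,360.96.
Total = £0.00 + £198,360.96 = £198,360.96.

£198,360.96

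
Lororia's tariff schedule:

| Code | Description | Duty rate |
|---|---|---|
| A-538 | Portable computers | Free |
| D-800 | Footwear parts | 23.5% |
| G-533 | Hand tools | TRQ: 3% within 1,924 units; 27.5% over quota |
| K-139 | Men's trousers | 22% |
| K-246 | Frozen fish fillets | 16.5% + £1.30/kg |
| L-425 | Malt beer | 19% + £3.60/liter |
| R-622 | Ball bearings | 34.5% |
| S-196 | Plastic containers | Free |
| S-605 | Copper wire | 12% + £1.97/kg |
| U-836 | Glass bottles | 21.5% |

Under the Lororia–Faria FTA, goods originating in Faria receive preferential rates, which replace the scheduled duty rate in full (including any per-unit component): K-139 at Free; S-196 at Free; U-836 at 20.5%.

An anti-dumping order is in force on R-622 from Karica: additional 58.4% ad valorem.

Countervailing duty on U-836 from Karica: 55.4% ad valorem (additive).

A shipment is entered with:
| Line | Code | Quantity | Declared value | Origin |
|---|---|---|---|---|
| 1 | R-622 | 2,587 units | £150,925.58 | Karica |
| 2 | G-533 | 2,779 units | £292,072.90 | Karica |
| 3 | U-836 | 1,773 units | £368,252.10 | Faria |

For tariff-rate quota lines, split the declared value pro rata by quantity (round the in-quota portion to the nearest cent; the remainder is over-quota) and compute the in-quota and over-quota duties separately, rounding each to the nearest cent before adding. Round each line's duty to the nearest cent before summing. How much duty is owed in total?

Line 1 (R-622, Karica, 2,587 units, £150,925.58):
Base rate for R-622 is 34.5%.
Additional duty on R-622 from Karica: +58.4%. Applied ad valorem rate: 34.5% + 58.4% = 92.9%.
Duty = £150,925.58 × 92.9% = £140,209.86.
Line 2 (G-533, Karica, 2,779 units, £292,072.90):
Code G-533 is under a tariff-rate quota (threshold 1,924 units). In-quota: 1,924 units at 3%; over-quota: 855 units at 27.5%.
Pro-rata value split: in-quota = £292,072.90 × 1,924/2,779 = £202,212.40; over-quota = £292,072.90 − £202,212.40 = £89,860.50.
In-quota duty = £202,212.40 × 3% = £6,066.37. Over-quota duty = £89,860.50 × 27.5% = £24,711.64.
Line duty = £6,066.37 + £24,711.64 = £30,778.01.
Line 3 (U-836, Faria, 1,773 units, £368,252.10):
Base rate for U-836 is 21.5%.
Origin Faria qualifies under the Lororia–Faria agreement and U-836 is covered: preferential rate 20.5% applies instead.
The additional-duty order on U-836 targets Karica, not Faria; it does not apply.
Duty = £368,252.10 × 20.5% = £75,491.68.
Total = £140,209.86 + £30,778.01 + £75,491.68 = £246,479.55.

£246,479.55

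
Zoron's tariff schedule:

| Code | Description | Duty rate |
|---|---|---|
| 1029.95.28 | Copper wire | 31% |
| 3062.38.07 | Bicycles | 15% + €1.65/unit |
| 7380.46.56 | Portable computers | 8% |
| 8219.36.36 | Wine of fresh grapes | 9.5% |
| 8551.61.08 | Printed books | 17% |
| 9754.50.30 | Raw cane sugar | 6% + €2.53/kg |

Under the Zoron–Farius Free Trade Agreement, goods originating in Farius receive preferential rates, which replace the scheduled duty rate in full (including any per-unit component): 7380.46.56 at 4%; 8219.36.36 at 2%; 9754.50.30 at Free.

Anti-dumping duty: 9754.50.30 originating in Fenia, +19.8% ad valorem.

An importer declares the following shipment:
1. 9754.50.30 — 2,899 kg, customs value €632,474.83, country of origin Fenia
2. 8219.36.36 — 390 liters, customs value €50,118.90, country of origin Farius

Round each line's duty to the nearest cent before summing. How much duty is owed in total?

€171,515.36

Line 1 (9754.50.30, Fenia, 2,899 kg, €632,474.83):
Base rate for 9754.50.30 is 6% + €2.53/kg.
9754.50.30 has an FTA preferential rate, but origin Fenia is not Farius; base rate stands.
Additional duty on 9754.50.30 from Fenia: +19.8%. Applied ad valorem rate: 6% + 19.8% = 25.8%.
Duty = €632,474.83 × 25.8% + 2,899 × €2.53 = €170,512.98.
Line 2 (8219.36.36, Farius, 390 liters, €50,118.90):
Base rate for 8219.36.36 is 9.5%.
Origin Farius qualifies under the Zoron–Farius agreement and 8219.36.36 is covered: preferential rate 2% applies instead.
Duty = €50,118.90 × 2% = €1,002.38.
Total = €170,512.98 + €1,002.38 = €171,515.36.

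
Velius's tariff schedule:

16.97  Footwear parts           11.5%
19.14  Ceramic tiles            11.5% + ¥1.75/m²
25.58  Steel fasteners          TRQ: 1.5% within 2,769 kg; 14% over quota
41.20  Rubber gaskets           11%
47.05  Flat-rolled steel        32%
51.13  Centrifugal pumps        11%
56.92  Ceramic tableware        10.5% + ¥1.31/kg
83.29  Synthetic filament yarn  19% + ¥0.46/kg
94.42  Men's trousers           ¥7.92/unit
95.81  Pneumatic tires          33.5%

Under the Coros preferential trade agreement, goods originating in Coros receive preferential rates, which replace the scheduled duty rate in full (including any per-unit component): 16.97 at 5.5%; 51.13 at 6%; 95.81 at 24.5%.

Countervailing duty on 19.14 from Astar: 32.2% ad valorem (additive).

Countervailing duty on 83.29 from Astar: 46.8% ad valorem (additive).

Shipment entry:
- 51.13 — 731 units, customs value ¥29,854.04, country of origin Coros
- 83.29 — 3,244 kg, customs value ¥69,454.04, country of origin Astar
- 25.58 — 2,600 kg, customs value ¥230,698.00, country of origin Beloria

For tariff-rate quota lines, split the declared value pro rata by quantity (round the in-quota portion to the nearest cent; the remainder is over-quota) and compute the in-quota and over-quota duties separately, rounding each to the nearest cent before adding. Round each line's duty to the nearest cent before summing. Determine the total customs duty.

Line 1 (51.13, Coros, 731 units, ¥29,854.04):
Base rate for 51.13 is 11%.
Origin Coros qualifies under the Velius–Coros agreement and 51.13 is covered: preferential rate 6% applies instead.
Duty = ¥29,854.04 × 6% = ¥1,791.24.
Line 2 (83.29, Astar, 3,244 kg, ¥69,454.04):
Base rate for 83.29 is 19% + ¥0.46/kg.
Additional duty on 83.29 from Astar: +46.8%. Applied ad valorem rate: 19% + 46.8% = 65.8%.
Duty = ¥69,454.04 × 65.8% + 3,244 × ¥0.46 = ¥47,193.00.
Line 3 (25.58, Beloria, 2,600 kg, ¥230,698.00):
Code 25.58 is under a tariff-rate quota (threshold 2,769 kg). Quantity 2,600 kg is within the quota, so the in-quota rate 1.5% applies to the full value.
Duty = ¥230,698.00 × 1.5% = ¥3,460.47.
Total = ¥1,791.24 + ¥47,193.00 + ¥3,460.47 = ¥52,444.71.

¥52,444.71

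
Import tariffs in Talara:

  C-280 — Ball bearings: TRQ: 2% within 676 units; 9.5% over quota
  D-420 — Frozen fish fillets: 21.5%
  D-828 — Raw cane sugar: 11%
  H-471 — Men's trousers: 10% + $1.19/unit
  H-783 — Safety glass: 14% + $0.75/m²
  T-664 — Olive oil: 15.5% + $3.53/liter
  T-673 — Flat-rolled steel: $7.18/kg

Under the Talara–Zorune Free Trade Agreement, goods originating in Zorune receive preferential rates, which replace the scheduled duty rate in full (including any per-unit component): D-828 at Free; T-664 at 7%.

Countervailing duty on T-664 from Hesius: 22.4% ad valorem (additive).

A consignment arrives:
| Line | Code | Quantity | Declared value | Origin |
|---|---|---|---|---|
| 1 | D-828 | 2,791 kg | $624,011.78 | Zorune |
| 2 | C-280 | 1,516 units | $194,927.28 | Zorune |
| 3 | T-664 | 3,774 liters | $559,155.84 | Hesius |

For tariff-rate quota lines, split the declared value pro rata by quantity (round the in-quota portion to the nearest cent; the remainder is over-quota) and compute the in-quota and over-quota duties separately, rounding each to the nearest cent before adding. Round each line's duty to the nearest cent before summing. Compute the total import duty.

Line 1 (D-828, Zorune, 2,791 kg, $624,011.78):
Base rate for D-828 is 11%.
Origin Zorune qualifies under the Talara–Zorune agreement and D-828 is covered: preferential rate Free applies instead.
Duty = $624,011.78 × 0% = $0.00.
Line 2 (C-280, Zorune, 1,516 units, $194,927.28):
Code C-280 is under a tariff-rate quota (threshold 676 units). In-quota: 676 units at 2%; over-quota: 840 units at 9.5%.
Pro-rata value split: in-quota = $194,927.28 × 676/1,516 = $86,920.08; over-quota = $194,927.28 − $86,920.08 = $108,007.20.
In-quota duty = $86,920.08 × 2% = $1,738.40. Over-quota duty = $108,007.20 × 9.5% = $10,260.68.
Line duty = $1,738.40 + $10,260.68 = $11,999.08.
Line 3 (T-664, Hesius, 3,774 liters, $559,155.84):
Base rate for T-664 is 15.5% + $3.53/liter.
T-664 has an FTA preferential rate, but origin Hesius is not Zorune; base rate stands.
Additional duty on T-664 from Hesius: +22.4%. Applied ad valorem rate: 15.5% + 22.4% = 37.9%.
Duty = $559,155.84 × 37.9% + 3,774 × $3.53 = $225,242.28.
Total = $0.00 + $11,999.08 + $225,242.28 = $237,241.36.

$237,241.36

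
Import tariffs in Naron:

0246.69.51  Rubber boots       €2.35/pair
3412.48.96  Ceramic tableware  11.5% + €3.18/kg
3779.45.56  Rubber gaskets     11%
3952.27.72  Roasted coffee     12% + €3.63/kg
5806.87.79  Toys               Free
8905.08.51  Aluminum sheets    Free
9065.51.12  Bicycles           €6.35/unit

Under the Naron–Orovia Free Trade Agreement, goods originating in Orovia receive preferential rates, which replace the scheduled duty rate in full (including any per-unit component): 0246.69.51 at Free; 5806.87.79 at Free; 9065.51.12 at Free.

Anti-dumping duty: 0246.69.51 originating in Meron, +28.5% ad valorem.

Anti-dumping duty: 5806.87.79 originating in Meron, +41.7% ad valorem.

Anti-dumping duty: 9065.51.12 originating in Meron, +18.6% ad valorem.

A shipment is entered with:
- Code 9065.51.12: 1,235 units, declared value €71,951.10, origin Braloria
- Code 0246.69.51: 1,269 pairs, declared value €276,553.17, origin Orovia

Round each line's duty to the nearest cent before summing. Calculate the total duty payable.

€7,842.25

Line 1 (9065.51.12, Braloria, 1,235 units, €71,951.10):
Base rate for 9065.51.12 is €6.35/unit.
9065.51.12 has an FTA preferential rate, but origin Braloria is not Orovia; base rate stands.
The additional-duty order on 9065.51.12 targets Meron, not Braloria; it does not apply.
Duty = 1,235 × €6.35 = €7,842.25.
Line 2 (0246.69.51, Orovia, 1,269 pairs, €276,553.17):
Base rate for 0246.69.51 is €2.35/pair.
Origin Orovia qualifies under the Naron–Orovia agreement and 0246.69.51 is covered: preferential rate Free applies instead.
The additional-duty order on 0246.69.51 targets Meron, not Orovia; it does not apply.
Duty = €276,553.17 × 0% = €0.00.
Total = €7,842.25 + €0.00 = €7,842.25.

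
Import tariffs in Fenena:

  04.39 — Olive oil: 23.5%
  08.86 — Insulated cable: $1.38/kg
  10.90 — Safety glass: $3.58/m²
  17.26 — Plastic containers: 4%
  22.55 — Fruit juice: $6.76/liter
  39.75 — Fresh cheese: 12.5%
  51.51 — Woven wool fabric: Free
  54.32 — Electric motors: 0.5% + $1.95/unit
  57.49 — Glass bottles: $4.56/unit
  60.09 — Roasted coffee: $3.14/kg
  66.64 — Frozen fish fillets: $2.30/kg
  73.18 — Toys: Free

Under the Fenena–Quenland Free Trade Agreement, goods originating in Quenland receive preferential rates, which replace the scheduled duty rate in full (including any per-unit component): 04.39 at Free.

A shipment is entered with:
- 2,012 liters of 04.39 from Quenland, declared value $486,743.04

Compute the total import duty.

$0.00

Line 1 (04.39, Quenland, 2,012 liters, $486,743.04):
Base rate for 04.39 is 23.5%.
Origin Quenland qualifies under the Fenena–Quenland agreement and 04.39 is covered: preferential rate Free applies instead.
Duty = $486,743.04 × 0% = $0.00.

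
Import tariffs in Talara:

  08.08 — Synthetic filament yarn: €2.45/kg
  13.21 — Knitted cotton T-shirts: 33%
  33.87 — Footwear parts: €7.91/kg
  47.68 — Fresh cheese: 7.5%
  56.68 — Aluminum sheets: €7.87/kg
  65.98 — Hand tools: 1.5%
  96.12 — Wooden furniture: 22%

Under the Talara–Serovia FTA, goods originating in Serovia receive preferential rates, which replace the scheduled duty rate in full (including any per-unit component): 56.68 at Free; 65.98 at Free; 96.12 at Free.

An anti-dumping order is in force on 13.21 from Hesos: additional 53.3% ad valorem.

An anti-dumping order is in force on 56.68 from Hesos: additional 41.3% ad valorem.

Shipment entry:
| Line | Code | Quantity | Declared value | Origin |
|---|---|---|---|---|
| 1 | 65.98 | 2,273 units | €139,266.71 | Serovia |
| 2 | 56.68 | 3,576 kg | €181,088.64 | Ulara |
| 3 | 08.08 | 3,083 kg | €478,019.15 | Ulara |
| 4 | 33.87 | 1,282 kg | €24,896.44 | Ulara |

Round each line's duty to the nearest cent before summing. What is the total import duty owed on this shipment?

€45,837.09

Line 1 (65.98, Serovia, 2,273 units, €139,266.71):
Base rate for 65.98 is 1.5%.
Origin Serovia qualifies under the Talara–Serovia agreement and 65.98 is covered: preferential rate Free applies instead.
Duty = €139,266.71 × 0% = €0.00.
Line 2 (56.68, Ulara, 3,576 kg, €181,088.64):
Base rate for 56.68 is €7.87/kg.
56.68 has an FTA preferential rate, but origin Ulara is not Serovia; base rate stands.
The additional-duty order on 56.68 targets Hesos, not Ulara; it does not apply.
Duty = 3,576 × €7.87 = €28,143.12.
Line 3 (08.08, Ulara, 3,083 kg, €478,019.15):
Base rate for 08.08 is €2.45/kg.
Duty = 3,083 × €2.45 = €7,553.35.
Line 4 (33.87, Ulara, 1,282 kg, €24,896.44):
Base rate for 33.87 is €7.91/kg.
Duty = 1,282 × €7.91 = €10,140.62.
Total = €0.00 + €28,143.12 + €7,553.35 + €10,140.62 = €45,837.09.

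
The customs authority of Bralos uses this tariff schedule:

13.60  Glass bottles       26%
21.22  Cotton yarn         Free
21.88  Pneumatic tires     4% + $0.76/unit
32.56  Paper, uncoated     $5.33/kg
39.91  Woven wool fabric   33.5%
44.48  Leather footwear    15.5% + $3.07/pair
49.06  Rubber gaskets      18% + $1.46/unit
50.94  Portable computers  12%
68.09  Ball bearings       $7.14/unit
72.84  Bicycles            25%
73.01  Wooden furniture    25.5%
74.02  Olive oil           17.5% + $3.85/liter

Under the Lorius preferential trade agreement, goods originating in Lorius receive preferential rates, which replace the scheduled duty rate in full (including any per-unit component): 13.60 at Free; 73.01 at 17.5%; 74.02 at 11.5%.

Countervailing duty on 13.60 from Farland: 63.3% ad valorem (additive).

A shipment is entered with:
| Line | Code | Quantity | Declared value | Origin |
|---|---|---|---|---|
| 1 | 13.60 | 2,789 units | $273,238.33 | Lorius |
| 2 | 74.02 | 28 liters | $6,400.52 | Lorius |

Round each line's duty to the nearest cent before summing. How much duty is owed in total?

$736.06

Line 1 (13.60, Lorius, 2,789 units, $273,238.33):
Base rate for 13.60 is 26%.
Origin Lorius qualifies under the Bralos–Lorius agreement and 13.60 is covered: preferential rate Free applies instead.
The additional-duty order on 13.60 targets Farland, not Lorius; it does not apply.
Duty = $273,238.33 × 0% = $0.00.
Line 2 (74.02, Lorius, 28 liters, $6,400.52):
Base rate for 74.02 is 17.5% + $3.85/liter.
Origin Lorius qualifies under the Bralos–Lorius agreement and 74.02 is covered: preferential rate 11.5% applies instead.
Duty = $6,400.52 × 11.5% = $736.06.
Total = $0.00 + $736.06 = $736.06.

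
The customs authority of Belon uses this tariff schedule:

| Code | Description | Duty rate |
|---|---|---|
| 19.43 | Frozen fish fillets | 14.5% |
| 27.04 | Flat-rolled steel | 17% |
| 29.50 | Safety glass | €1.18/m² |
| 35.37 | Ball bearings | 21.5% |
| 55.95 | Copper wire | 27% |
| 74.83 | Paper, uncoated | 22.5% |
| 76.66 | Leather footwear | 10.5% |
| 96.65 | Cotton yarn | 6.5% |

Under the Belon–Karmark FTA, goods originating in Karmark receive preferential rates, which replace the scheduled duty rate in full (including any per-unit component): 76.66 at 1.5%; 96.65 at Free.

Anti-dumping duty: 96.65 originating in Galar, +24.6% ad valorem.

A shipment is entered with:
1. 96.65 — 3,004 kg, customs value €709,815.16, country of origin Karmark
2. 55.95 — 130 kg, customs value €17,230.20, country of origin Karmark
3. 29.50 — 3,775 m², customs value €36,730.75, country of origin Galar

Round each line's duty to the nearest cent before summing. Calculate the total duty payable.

Line 1 (96.65, Karmark, 3,004 kg, €709,815.16):
Base rate for 96.65 is 6.5%.
Origin Karmark qualifies under the Belon–Karmark agreement and 96.65 is covered: preferential rate Free applies instead.
The additional-duty order on 96.65 targets Galar, not Karmark; it does not apply.
Duty = €709,815.16 × 0% = €0.00.
Line 2 (55.95, Karmark, 130 kg, €17,230.20):
Base rate for 55.95 is 27%.
Origin Karmark is the FTA partner but 55.95 is not on the preference list; base rate stands.
Duty = €17,230.20 × 27% = €4,652.15.
Line 3 (29.50, Galar, 3,775 m², €36,730.75):
Base rate for 29.50 is €1.18/m².
Duty = 3,775 × €1.18 = €4,454.50.
Total = €0.00 + €4,652.15 + €4,454.50 = €9,106.65.

€9,106.65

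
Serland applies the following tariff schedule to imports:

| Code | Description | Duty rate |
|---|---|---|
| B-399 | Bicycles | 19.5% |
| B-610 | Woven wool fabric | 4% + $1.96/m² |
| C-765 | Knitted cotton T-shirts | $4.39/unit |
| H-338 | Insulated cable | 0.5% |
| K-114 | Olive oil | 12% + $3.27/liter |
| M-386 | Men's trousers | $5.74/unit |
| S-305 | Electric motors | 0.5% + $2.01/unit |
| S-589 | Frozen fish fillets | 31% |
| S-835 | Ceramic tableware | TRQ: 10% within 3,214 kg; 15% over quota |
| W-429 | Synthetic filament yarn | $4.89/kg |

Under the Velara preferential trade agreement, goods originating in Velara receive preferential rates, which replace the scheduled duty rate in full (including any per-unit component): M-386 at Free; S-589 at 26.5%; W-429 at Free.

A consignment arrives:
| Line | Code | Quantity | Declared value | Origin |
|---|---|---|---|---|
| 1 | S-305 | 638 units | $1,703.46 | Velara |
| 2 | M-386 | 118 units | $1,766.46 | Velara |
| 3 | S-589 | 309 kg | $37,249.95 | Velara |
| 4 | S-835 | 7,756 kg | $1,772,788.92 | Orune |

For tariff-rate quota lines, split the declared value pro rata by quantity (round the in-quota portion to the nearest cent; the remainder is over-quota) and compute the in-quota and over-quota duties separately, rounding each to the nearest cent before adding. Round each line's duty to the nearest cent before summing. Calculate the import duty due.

$240,349.28

Line 1 (S-305, Velara, 638 units, $1,703.46):
Base rate for S-305 is 0.5% + $2.01/unit.
Origin Velara is the FTA partner but S-305 is not on the preference list; base rate stands.
Duty = $1,703.46 × 0.5% + 638 × $2.01 = $1,290.90.
Line 2 (M-386, Velara, 118 units, $1,766.46):
Base rate for M-386 is $5.74/unit.
Origin Velara qualifies under the Serland–Velara agreement and M-386 is covered: preferential rate Free applies instead.
Duty = $1,766.46 × 0% = $0.00.
Line 3 (S-589, Velara, 309 kg, $37,249.95):
Base rate for S-589 is 31%.
Origin Velara qualifies under the Serland–Velara agreement and S-589 is covered: preferential rate 26.5% applies instead.
Duty = $37,249.95 × 26.5% = $9,871.24.
Line 4 (S-835, Orune, 7,756 kg, $1,772,788.92):
Code S-835 is under a tariff-rate quota (threshold 3,214 kg). In-quota: 3,214 kg at 10%; over-quota: 4,542 kg at 15%.
Pro-rata value split: in-quota = $1,772,788.92 × 3,214/7,756 = $734,623.98; over-quota = $1,772,788.92 − $734,623.98 = $1,038,164.94.
In-quota duty = $734,623.98 × 10% = $73,462.40. Over-quota duty = $1,038,164.94 × 15% = $155,724.74.
Line duty = $73,462.40 + $155,724.74 = $229,187.14.
Total = $1,290.90 + $0.00 + $9,871.24 + $229,187.14 = $240,349.28.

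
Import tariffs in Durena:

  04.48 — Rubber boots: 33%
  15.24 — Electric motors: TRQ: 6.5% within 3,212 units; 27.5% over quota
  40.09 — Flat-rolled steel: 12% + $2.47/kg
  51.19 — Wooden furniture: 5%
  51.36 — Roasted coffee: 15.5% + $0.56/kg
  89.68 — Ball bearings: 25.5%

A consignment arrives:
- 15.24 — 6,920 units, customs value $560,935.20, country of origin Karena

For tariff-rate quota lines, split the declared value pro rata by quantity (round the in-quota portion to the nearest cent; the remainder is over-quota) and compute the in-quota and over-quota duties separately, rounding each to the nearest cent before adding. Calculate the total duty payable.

$99,580.59

Line 1 (15.24, Karena, 6,920 units, $560,935.20):
Code 15.24 is under a tariff-rate quota (threshold 3,212 units). In-quota: 3,212 units at 6.5%; over-quota: 3,708 units at 27.5%.
Pro-rata value split: in-quota = $560,935.20 × 3,212/6,920 = $260,364.72; over-quota = $560,935.20 − $260,364.72 = $300,570.48.
In-quota duty = $260,364.72 × 6.5% = $16,923.71. Over-quota duty = $300,570.48 × 27.5% = $82,656.88.
Line duty = $16,923.71 + $82,656.88 = $99,580.59.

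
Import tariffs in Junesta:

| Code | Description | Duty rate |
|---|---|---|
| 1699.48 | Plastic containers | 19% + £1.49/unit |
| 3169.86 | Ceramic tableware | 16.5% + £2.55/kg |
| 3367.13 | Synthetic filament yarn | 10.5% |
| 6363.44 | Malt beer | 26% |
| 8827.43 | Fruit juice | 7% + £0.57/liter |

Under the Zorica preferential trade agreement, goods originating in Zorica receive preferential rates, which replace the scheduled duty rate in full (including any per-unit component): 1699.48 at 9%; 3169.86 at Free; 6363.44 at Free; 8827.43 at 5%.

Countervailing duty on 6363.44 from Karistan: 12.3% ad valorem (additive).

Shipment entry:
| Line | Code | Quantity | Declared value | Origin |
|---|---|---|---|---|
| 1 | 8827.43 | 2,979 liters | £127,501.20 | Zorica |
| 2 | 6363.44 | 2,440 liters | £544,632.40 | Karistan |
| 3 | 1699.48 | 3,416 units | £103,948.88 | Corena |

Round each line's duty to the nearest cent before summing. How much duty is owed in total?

Line 1 (8827.43, Zorica, 2,979 liters, £127,501.20):
Base rate for 8827.43 is 7% + £0.57/liter.
Origin Zorica qualifies under the Junesta–Zorica agreement and 8827.43 is covered: preferential rate 5% applies instead.
Duty = £127,501.20 × 5% = £6,375.06.
Line 2 (6363.44, Karistan, 2,440 liters, £544,632.40):
Base rate for 6363.44 is 26%.
6363.44 has an FTA preferential rate, but origin Karistan is not Zorica; base rate stands.
Additional duty on 6363.44 from Karistan: +12.3%. Applied ad valorem rate: 26% + 12.3% = 38.3%.
Duty = £544,632.40 × 38.3% = £208,594.21.
Line 3 (1699.48, Corena, 3,416 units, £103,948.88):
Base rate for 1699.48 is 19% + £1.49/unit.
1699.48 has an FTA preferential rate, but origin Corena is not Zorica; base rate stands.
Duty = £103,948.88 × 19% + 3,416 × £1.49 = £24,840.13.
Total = £6,375.06 + £208,594.21 + £24,840.13 = £239,809.40.

£239,809.40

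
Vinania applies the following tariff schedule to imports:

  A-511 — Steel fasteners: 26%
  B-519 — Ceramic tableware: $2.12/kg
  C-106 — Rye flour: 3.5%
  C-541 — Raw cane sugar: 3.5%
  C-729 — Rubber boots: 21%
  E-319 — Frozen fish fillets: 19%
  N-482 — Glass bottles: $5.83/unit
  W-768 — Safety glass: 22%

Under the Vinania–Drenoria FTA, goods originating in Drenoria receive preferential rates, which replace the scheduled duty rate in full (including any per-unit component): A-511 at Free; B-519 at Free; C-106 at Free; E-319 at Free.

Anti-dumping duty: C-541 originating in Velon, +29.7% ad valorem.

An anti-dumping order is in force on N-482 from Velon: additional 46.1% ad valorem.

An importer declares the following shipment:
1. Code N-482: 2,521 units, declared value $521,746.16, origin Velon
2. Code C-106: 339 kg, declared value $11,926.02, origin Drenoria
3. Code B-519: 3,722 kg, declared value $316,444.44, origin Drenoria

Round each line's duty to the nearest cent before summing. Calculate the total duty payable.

Line 1 (N-482, Velon, 2,521 units, $521,746.16):
Base rate for N-482 is $5.83/unit.
Additional duty on N-482 from Velon: +46.1% ad valorem. Applied ad valorem rate = 46.1%.
Duty = $521,746.16 × 46.1% + 2,521 × $5.83 = $255,222.41.
Line 2 (C-106, Drenoria, 339 kg, $11,926.02):
Base rate for C-106 is 3.5%.
Origin Drenoria qualifies under the Vinania–Drenoria agreement and C-106 is covered: preferential rate Free applies instead.
Duty = $11,926.02 × 0% = $0.00.
Line 3 (B-519, Drenoria, 3,722 kg, $316,444.44):
Base rate for B-519 is $2.12/kg.
Origin Drenoria qualifies under the Vinania–Drenoria agreement and B-519 is covered: preferential rate Free applies instead.
Duty = $316,444.44 × 0% = $0.00.
Total = $255,222.41 + $0.00 + $0.00 = $255,222.41.

$255,222.41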